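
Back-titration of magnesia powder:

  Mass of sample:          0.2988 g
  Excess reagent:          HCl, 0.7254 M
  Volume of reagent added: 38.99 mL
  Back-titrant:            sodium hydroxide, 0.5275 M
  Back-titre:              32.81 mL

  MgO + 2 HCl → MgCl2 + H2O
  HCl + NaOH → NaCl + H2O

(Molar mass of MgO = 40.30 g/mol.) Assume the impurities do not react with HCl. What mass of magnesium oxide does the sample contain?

n(HCl) added = 0.03899 × 0.7254 = 0.02828 mol
n(NaOH) used in back-titration = 0.03281 × 0.5275 = 0.01731 mol
n(HCl) left over = 0.01731 mol (1:1 ratio)
n(HCl) consumed by analyte = 0.02828 − 0.01731 = 0.01098 mol
From the 1:2 ratio, n(MgO) = 1/2 × 0.01098 = 5.488 × 10^-3 mol
mass of MgO = 5.488 × 10^-3 × 40.30 = 0.2212 g

0.2212 g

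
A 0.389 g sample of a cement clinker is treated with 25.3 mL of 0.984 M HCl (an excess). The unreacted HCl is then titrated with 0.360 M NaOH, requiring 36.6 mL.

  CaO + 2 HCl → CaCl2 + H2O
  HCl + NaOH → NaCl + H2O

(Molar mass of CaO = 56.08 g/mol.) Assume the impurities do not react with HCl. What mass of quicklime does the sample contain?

0.329 g

n(HCl) added = 0.0253 × 0.984 = 0.0249 mol
n(NaOH) used in back-titration = 0.0366 × 0.360 = 0.0132 mol
n(HCl) left over = 0.0132 mol (1:1 ratio)
n(HCl) consumed by analyte = 0.0249 − 0.0132 = 0.0117 mol
From the 1:2 ratio, n(CaO) = 1/2 × 0.0117 = 5.86 × 10^-3 mol
mass of CaO = 5.86 × 10^-3 × 56.08 = 0.329 g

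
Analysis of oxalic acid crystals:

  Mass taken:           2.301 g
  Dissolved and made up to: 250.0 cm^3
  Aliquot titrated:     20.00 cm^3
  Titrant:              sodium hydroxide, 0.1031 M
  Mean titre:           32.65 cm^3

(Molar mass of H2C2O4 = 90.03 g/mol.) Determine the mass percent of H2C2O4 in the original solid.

82.32 %

H2C2O4 + 2 NaOH → Na2C2O4 + 2 H2O
n(NaOH) per titration = 0.03265 × 0.1031 = 3.366 × 10^-3 mol
From the 1:2 ratio, n(H2C2O4) in each aliquot = 1/2 × 3.366 × 10^-3 = 1.683 × 10^-3 mol
n(H2C2O4) in the whole flask = 1.683 × 10^-3 × 250.0/20.00 = 0.02104 mol
mass of H2C2O4 = 0.02104 × 90.03 = 1.894 g
% H2C2O4 = 1.894 / 2.301 × 100 = 82.32 %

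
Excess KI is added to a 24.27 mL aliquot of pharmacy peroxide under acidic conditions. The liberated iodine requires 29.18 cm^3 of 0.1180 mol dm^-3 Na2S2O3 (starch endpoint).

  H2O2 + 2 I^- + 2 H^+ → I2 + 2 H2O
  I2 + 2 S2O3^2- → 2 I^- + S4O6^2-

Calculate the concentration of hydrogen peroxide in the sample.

0.07094 mol/L

n(S2O3^2-) = 0.02918 × 0.1180 = 3.443 × 10^-3 mol
n(I2) = n(S2O3^2-)/2 = 1.722 × 10^-3 mol
n(H2O2) in the aliquot = 1.722 × 10^-3 mol (1:1 ratio)
[H2O2] = 1.722 × 10^-3 / 0.02427 = 0.07094 mol/L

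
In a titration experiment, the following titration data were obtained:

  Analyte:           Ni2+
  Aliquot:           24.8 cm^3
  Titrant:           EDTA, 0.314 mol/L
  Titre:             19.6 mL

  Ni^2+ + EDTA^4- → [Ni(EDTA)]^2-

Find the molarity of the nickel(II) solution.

0.248 mol/L

n(EDTA) = 0.0196 L × 0.314 mol/L = 6.15 × 10^-3 mol
n(Ni2+) = 6.15 × 10^-3 mol (1:1 mole ratio)
[Ni2+] = 6.15 × 10^-3 mol / 0.0248 L = 0.248 mol/L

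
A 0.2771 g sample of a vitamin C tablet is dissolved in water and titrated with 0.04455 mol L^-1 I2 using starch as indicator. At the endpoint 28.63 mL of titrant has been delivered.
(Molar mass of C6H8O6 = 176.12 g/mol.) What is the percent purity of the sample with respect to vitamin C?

C6H8O6 + I2 → C6H6O6 + 2 HI
n(I2) = 0.02863 L × 0.04455 mol/L = 1.275 × 10^-3 mol
n(C6H8O6) = 1.275 × 10^-3 mol (1:1 ratio)
mass of C6H8O6 = 1.275 × 10^-3 × 176.12 g/mol = 0.2246 g
% C6H8O6 = 0.2246 / 0.2771 × 100 = 81.07 %

81.07 %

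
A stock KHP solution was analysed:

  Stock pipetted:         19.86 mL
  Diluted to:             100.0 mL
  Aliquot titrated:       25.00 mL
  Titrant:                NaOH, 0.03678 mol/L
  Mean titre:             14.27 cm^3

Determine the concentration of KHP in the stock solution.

0.1057 mol/L

KHC8H4O4 + NaOH → KNaC8H4O4 + H2O
n(NaOH) = 0.01427 × 0.03678 = 5.249 × 10^-4 mol
n(KHC8H4O4) in the aliquot = 5.249 × 10^-4 mol (1:1 ratio)
[KHC8H4O4]_dilute = 5.249 × 10^-4 / 0.02500 = 0.02099 mol/L
Dilution factor = 100.0 / 19.86 = 5.035
[KHC8H4O4]_stock = 0.02099 × 5.035 = 0.1057 mol/L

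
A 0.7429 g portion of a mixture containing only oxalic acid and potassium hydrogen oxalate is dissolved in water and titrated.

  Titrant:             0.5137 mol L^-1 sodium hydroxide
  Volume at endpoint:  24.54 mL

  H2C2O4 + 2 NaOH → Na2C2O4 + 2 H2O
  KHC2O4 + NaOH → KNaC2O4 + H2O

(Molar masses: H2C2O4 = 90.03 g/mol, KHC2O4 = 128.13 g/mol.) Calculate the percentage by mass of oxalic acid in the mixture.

63.60 %

n(NaOH) = 0.02454 × 0.5137 = 0.01261 mol
Let x = n(H2C2O4), y = n(KHC2O4).
Titrant: 2x + 1y = 0.01261;  mass: 90.03x + 128.13y = 0.7429
Solving, x = 5.248 × 10^-3 mol, y = 2.111 × 10^-3 mol
mass of H2C2O4 = 5.248 × 10^-3 × 90.03 = 0.4725 g
% H2C2O4 = 0.4725 / 0.7429 × 100 = 63.60 %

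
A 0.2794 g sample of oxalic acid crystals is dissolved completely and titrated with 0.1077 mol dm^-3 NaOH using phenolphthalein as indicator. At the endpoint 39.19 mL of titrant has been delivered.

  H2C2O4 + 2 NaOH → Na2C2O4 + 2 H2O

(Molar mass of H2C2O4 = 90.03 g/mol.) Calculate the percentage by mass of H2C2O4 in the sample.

68.00 %

n(NaOH) = 0.03919 L × 0.1077 mol/L = 4.221 × 10^-3 mol
From the 1:2 ratio, n(H2C2O4) = 1/2 × 4.221 × 10^-3 = 2.110 × 10^-3 mol
mass of H2C2O4 = 2.110 × 10^-3 × 90.03 g/mol = 0.1900 g
% H2C2O4 = 0.1900 / 0.2794 × 100 = 68.00 %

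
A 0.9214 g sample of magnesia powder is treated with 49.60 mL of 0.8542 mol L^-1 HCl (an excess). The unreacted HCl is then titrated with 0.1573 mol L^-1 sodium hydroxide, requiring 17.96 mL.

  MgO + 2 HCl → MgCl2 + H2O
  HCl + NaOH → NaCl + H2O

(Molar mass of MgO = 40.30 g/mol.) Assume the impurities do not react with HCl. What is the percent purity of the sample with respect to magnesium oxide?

n(HCl) added = 0.04960 × 0.8542 = 0.04237 mol
n(NaOH) used in back-titration = 0.01796 × 0.1573 = 2.825 × 10^-3 mol
n(HCl) left over = 2.825 × 10^-3 mol (1:1 ratio)
n(HCl) consumed by analyte = 0.04237 − 2.825 × 10^-3 = 0.03954 mol
From the 1:2 ratio, n(MgO) = 1/2 × 0.03954 = 0.01977 mol
mass of MgO = 0.01977 × 40.30 = 0.7968 g
% MgO = 0.7968 / 0.9214 × 100 = 86.48 %

86.48 %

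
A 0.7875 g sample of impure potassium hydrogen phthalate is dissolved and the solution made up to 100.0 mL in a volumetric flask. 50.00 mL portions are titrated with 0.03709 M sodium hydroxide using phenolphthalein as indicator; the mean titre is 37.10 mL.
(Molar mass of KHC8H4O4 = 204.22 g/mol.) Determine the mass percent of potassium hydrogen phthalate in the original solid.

KHC8H4O4 + NaOH → KNaC8H4O4 + H2O
n(NaOH) per titration = 0.03710 × 0.03709 = 1.376 × 10^-3 mol
n(KHC8H4O4) in each aliquot = 1.376 × 10^-3 mol (1:1 ratio)
n(KHC8H4O4) in the whole flask = 1.376 × 10^-3 × 100.0/50.00 = 2.752 × 10^-3 mol
mass of KHC8H4O4 = 2.752 × 10^-3 × 204.22 = 0.5620 g
% KHC8H4O4 = 0.5620 / 0.7875 × 100 = 71.37 %

71.37 %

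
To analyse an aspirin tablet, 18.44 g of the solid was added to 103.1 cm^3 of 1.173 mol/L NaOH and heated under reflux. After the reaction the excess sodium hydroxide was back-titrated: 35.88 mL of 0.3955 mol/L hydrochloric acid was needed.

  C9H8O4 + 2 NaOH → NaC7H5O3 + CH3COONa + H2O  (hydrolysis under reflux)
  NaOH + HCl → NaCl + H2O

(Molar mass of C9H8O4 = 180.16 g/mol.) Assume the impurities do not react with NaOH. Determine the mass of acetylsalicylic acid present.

n(NaOH) added = 0.1031 × 1.173 = 0.1209 mol
n(HCl) used in back-titration = 0.03588 × 0.3955 = 0.01419 mol
n(NaOH) left over = 0.01419 mol (1:1 ratio)
n(NaOH) consumed by analyte = 0.1209 − 0.01419 = 0.1067 mol
From the 1:2 ratio, n(C9H8O4) = 1/2 × 0.1067 = 0.05337 mol
mass of C9H8O4 = 0.05337 × 180.16 = 9.616 g

9.616 g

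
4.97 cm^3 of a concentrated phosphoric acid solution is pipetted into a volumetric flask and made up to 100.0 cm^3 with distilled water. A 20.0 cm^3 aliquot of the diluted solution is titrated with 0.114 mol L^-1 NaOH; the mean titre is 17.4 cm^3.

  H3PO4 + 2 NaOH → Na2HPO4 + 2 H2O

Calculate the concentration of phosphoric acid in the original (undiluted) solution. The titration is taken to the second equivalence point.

n(NaOH) = 0.0174 × 0.114 = 1.98 × 10^-3 mol
From the 1:2 ratio, n(H3PO4) in the aliquot = 1/2 × 1.98 × 10^-3 = 9.92 × 10^-4 mol
[H3PO4]_dilute = 9.92 × 10^-4 / 0.0200 = 0.0496 mol/L
Dilution factor = 100.0 / 4.97 = 20.12
[H3PO4]_stock = 0.0496 × 20.12 = 0.998 mol/L

0.998 mol/L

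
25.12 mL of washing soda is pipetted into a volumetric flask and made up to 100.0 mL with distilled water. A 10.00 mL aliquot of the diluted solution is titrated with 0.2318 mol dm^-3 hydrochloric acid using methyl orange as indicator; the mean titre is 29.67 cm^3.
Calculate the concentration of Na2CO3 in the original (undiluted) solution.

1.369 mol/L

Na2CO3 + 2 HCl → 2 NaCl + H2O + CO2
n(HCl) = 0.02967 × 0.2318 = 6.878 × 10^-3 mol
From the 1:2 ratio, n(Na2CO3) in the aliquot = 1/2 × 6.878 × 10^-3 = 3.439 × 10^-3 mol
[Na2CO3]_dilute = 3.439 × 10^-3 / 0.01000 = 0.3439 mol/L
Dilution factor = 100.0 / 25.12 = 3.981
[Na2CO3]_stock = 0.3439 × 3.981 = 1.369 mol/L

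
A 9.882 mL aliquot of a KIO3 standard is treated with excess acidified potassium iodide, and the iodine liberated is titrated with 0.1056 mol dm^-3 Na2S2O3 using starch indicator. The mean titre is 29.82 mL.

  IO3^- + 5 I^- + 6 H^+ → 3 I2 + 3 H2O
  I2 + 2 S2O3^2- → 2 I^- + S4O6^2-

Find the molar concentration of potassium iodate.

n(S2O3^2-) = 0.02982 × 0.1056 = 3.149 × 10^-3 mol
n(I2) = n(S2O3^2-)/2 = 1.574 × 10^-3 mol
From the 1:3 ratio, n(IO3^-) in the aliquot = 1/3 × 1.574 × 10^-3 = 5.248 × 10^-4 mol
[IO3^-] = 5.248 × 10^-4 / 0.009882 = 0.05311 mol/L

0.05311 mol/L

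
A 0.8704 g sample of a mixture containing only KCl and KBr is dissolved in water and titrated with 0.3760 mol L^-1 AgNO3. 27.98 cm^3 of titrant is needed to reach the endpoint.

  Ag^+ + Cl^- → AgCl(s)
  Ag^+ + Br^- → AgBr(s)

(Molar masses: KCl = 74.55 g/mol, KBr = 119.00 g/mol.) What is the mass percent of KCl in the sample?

73.52 %

n(AgNO3) = 0.02798 × 0.3760 = 0.01052 mol
Let x = n(KCl), y = n(KBr).
Titrant: 1x + 1y = 0.01052;  mass: 74.55x + 119.00y = 0.8704
Solving, x = 8.584 × 10^-3 mol, y = 1.937 × 10^-3 mol
mass of KCl = 8.584 × 10^-3 × 74.55 = 0.6399 g
% KCl = 0.6399 / 0.8704 × 100 = 73.52 %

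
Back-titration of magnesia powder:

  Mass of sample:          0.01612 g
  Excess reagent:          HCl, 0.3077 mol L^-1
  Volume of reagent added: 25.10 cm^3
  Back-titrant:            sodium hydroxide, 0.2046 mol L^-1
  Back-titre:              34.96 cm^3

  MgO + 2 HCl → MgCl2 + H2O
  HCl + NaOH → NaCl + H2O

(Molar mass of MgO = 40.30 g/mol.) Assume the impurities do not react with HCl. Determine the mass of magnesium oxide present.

n(HCl) added = 0.02510 × 0.3077 = 7.723 × 10^-3 mol
n(NaOH) used in back-titration = 0.03496 × 0.2046 = 7.153 × 10^-3 mol
n(HCl) left over = 7.153 × 10^-3 mol (1:1 ratio)
n(HCl) consumed by analyte = 7.723 × 10^-3 − 7.153 × 10^-3 = 5.705 × 10^-4 mol
From the 1:2 ratio, n(MgO) = 1/2 × 5.705 × 10^-4 = 2.852 × 10^-4 mol
mass of MgO = 2.852 × 10^-4 × 40.30 = 0.01149 g

0.01149 g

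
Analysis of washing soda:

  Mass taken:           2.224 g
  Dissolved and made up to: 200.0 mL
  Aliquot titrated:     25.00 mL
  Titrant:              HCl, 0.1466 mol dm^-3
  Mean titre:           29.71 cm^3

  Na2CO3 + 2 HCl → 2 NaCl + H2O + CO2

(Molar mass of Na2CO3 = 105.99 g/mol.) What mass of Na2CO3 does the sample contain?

n(HCl) per titration = 0.02971 × 0.1466 = 4.355 × 10^-3 mol
From the 1:2 ratio, n(Na2CO3) in each aliquot = 1/2 × 4.355 × 10^-3 = 2.178 × 10^-3 mol
n(Na2CO3) in the whole flask = 2.178 × 10^-3 × 200.0/25.00 = 0.01742 mol
mass of Na2CO3 = 0.01742 × 105.99 = 1.847 g

1.847 g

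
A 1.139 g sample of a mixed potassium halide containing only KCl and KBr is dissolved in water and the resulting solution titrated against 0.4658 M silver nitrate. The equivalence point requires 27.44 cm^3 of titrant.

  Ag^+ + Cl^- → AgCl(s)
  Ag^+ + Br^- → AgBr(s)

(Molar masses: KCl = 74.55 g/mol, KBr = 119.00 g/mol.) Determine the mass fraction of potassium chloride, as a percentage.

56.25 %

n(AgNO3) = 0.02744 × 0.4658 = 0.01278 mol
Let x = n(KCl), y = n(KBr).
Titrant: 1x + 1y = 0.01278;  mass: 74.55x + 119.00y = 1.139
Solving, x = 8.594 × 10^-3 mol, y = 4.188 × 10^-3 mol
mass of KCl = 8.594 × 10^-3 × 74.55 = 0.6407 g
% KCl = 0.6407 / 1.139 × 100 = 56.25 %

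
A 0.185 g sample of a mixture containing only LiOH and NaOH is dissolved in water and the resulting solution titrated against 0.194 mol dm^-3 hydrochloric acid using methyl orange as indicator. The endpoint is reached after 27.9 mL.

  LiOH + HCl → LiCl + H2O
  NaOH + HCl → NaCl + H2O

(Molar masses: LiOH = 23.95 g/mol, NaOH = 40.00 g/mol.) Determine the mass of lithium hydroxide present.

0.0470 g

n(HCl) = 0.0279 × 0.194 = 5.41 × 10^-3 mol
Let x = n(LiOH), y = n(NaOH).
Titrant: 1x + 1y = 5.41 × 10^-3;  mass: 23.95x + 40.00y = 0.185
Solving, x = 1.96 × 10^-3 mol, y = 3.45 × 10^-3 mol
mass of LiOH = 1.96 × 10^-3 × 23.95 = 0.0470 g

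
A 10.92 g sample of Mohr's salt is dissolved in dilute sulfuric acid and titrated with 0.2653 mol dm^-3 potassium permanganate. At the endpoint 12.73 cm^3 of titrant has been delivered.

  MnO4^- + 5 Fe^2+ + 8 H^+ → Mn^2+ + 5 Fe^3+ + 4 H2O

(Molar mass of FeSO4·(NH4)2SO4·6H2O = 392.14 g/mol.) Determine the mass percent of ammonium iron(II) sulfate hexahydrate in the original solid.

60.64 %

n(KMnO4) = 0.01273 L × 0.2653 mol/L = 3.377 × 10^-3 mol
From the 5:1 ratio, n(FeSO4·(NH4)2SO4·6H2O) = 5/1 × 3.377 × 10^-3 = 0.01689 mol
mass of FeSO4·(NH4)2SO4·6H2O = 0.01689 × 392.14 g/mol = 6.622 g
% FeSO4·(NH4)2SO4·6H2O = 6.622 / 10.92 × 100 = 60.64 %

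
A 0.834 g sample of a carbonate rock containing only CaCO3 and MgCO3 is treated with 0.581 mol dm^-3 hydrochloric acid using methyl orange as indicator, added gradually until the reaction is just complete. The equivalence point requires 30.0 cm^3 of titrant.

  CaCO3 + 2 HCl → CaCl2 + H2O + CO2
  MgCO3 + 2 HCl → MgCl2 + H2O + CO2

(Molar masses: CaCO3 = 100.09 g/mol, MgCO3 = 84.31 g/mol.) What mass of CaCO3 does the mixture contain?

n(HCl) = 0.0300 × 0.581 = 0.0174 mol
Let x = n(CaCO3), y = n(MgCO3).
Titrant: 2x + 2y = 0.0174;  mass: 100.09x + 84.31y = 0.834
Solving, x = 6.29 × 10^-3 mol, y = 2.43 × 10^-3 mol
mass of CaCO3 = 6.29 × 10^-3 × 100.09 = 0.629 g

0.629 g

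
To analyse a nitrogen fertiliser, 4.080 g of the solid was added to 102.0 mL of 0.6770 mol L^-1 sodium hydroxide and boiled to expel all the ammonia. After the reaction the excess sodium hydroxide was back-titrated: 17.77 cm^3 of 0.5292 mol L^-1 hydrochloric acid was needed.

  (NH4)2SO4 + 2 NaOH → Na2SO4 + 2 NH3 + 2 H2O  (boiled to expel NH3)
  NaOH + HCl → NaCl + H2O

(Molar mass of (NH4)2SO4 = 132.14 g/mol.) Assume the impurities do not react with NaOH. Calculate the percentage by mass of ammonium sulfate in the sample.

96.60 %

n(NaOH) added = 0.1020 × 0.6770 = 0.06905 mol
n(HCl) used in back-titration = 0.01777 × 0.5292 = 9.404 × 10^-3 mol
n(NaOH) left over = 9.404 × 10^-3 mol (1:1 ratio)
n(NaOH) consumed by analyte = 0.06905 − 9.404 × 10^-3 = 0.05965 mol
From the 1:2 ratio, n((NH4)2SO4) = 1/2 × 0.05965 = 0.02983 mol
mass of (NH4)2SO4 = 0.02983 × 132.14 = 3.941 g
% (NH4)2SO4 = 3.941 / 4.080 × 100 = 96.60 %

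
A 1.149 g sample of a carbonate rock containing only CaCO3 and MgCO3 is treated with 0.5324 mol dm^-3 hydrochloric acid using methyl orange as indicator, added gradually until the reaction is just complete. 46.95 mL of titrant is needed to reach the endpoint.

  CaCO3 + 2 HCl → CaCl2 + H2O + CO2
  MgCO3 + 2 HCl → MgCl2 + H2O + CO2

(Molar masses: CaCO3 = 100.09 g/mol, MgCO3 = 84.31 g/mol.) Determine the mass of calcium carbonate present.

0.6044 g

n(HCl) = 0.04695 × 0.5324 = 0.02500 mol
Let x = n(CaCO3), y = n(MgCO3).
Titrant: 2x + 2y = 0.02500;  mass: 100.09x + 84.31y = 1.149
Solving, x = 6.038 × 10^-3 mol, y = 6.460 × 10^-3 mol
mass of CaCO3 = 6.038 × 10^-3 × 100.09 = 0.6044 g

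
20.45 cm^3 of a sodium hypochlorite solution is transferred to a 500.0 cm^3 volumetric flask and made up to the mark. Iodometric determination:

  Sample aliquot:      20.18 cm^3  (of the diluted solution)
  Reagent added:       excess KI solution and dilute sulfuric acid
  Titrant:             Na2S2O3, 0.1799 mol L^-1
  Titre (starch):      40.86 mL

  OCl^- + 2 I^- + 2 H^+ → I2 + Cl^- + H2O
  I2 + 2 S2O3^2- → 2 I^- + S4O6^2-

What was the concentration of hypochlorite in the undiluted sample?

4.453 mol/L

n(S2O3^2-) = 0.04086 × 0.1799 = 7.351 × 10^-3 mol
n(I2) = n(S2O3^2-)/2 = 3.675 × 10^-3 mol
n(OCl^-) in the aliquot = 3.675 × 10^-3 mol (1:1 ratio)
[OCl^-]_dilute = 3.675 × 10^-3 / 0.02018 = 0.1821 mol/L
[OCl^-]_original = 0.1821 × 500.0/20.45 = 4.453 mol/L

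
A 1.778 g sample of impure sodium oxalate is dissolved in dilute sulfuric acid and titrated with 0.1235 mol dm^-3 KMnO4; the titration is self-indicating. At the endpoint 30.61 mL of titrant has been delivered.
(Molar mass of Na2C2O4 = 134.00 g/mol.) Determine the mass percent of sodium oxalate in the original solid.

71.23 %

2 MnO4^- + 5 C2O4^2- + 16 H^+ → 2 Mn^2+ + 10 CO2 + 8 H2O
n(KMnO4) = 0.03061 L × 0.1235 mol/L = 3.780 × 10^-3 mol
From the 5:2 ratio, n(Na2C2O4) = 5/2 × 3.780 × 10^-3 = 9.451 × 10^-3 mol
mass of Na2C2O4 = 9.451 × 10^-3 × 134.00 g/mol = 1.266 g
% Na2C2O4 = 1.266 / 1.778 × 100 = 71.23 %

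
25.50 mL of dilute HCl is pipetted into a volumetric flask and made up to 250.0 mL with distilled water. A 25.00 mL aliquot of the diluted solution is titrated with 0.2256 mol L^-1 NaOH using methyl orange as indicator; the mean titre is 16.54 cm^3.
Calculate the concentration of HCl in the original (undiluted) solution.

HCl + NaOH → NaCl + H2O
n(NaOH) = 0.01654 × 0.2256 = 3.731 × 10^-3 mol
n(HCl) in the aliquot = 3.731 × 10^-3 mol (1:1 ratio)
[HCl]_dilute = 3.731 × 10^-3 / 0.02500 = 0.1493 mol/L
Dilution factor = 250.0 / 25.50 = 9.804
[HCl]_stock = 0.1493 × 9.804 = 1.463 mol/L

1.463 mol/L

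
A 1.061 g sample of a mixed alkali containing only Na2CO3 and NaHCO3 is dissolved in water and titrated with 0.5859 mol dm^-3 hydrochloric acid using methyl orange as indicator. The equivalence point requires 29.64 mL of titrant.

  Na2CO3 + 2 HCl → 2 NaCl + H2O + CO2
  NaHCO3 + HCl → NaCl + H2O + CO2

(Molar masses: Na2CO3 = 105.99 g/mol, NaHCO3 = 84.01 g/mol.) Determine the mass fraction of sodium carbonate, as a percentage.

n(HCl) = 0.02964 × 0.5859 = 0.01737 mol
Let x = n(Na2CO3), y = n(NaHCO3).
Titrant: 2x + 1y = 0.01737;  mass: 105.99x + 84.01y = 1.061
Solving, x = 6.415 × 10^-3 mol, y = 4.536 × 10^-3 mol
mass of Na2CO3 = 6.415 × 10^-3 × 105.99 = 0.6799 g
% Na2CO3 = 0.6799 / 1.061 × 100 = 64.08 %

64.08 %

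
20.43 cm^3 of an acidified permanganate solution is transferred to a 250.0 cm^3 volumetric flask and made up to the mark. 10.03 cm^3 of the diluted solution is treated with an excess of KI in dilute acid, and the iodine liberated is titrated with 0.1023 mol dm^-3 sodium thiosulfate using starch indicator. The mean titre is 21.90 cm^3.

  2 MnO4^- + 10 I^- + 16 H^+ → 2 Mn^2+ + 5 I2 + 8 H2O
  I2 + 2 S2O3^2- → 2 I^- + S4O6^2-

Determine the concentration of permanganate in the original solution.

0.5467 mol/L

n(S2O3^2-) = 0.02190 × 0.1023 = 2.240 × 10^-3 mol
n(I2) = n(S2O3^2-)/2 = 1.120 × 10^-3 mol
From the 2:5 ratio, n(MnO4^-) in the aliquot = 2/5 × 1.120 × 10^-3 = 4.481 × 10^-4 mol
[MnO4^-]_dilute = 4.481 × 10^-4 / 0.01003 = 0.04467 mol/L
[MnO4^-]_original = 0.04467 × 250.0/20.43 = 0.5467 mol/L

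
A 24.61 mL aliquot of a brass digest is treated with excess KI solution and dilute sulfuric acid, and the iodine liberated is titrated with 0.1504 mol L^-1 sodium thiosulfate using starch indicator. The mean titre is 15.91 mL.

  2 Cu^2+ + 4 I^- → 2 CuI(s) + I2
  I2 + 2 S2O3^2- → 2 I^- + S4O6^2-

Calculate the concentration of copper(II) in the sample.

n(S2O3^2-) = 0.01591 × 0.1504 = 2.393 × 10^-3 mol
n(I2) = n(S2O3^2-)/2 = 1.196 × 10^-3 mol
From the 2:1 ratio, n(Cu2+) in the aliquot = 2/1 × 1.196 × 10^-3 = 2.393 × 10^-3 mol
[Cu2+] = 2.393 × 10^-3 / 0.02461 = 0.09723 mol/L

0.09723 mol/L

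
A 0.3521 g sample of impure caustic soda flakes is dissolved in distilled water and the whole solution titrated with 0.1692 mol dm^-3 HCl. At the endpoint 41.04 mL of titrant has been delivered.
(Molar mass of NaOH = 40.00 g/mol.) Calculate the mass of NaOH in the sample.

0.2778 g

NaOH + HCl → NaCl + H2O
n(HCl) = 0.04104 L × 0.1692 mol/L = 6.944 × 10^-3 mol
n(NaOH) = 6.944 × 10^-3 mol (1:1 ratio)
mass of NaOH = 6.944 × 10^-3 × 40.00 g/mol = 0.2778 g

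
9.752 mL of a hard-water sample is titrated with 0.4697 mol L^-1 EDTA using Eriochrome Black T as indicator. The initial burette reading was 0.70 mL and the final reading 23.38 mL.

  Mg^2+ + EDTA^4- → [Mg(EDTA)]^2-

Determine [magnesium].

1.092 mol/L

n(EDTA) = 0.02268 L × 0.4697 mol/L = 0.01065 mol
n(Mg2+) = 0.01065 mol (1:1 mole ratio)
[Mg2+] = 0.01065 mol / 0.009752 L = 1.092 mol/L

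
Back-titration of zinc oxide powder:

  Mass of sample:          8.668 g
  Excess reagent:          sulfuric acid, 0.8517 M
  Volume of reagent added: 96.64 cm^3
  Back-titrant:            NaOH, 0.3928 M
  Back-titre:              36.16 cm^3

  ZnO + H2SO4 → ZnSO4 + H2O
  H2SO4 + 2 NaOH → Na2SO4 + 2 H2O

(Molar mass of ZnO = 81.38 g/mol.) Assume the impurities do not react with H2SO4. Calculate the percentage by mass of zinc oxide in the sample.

70.61 %

n(H2SO4) added = 0.09664 × 0.8517 = 0.08231 mol
n(NaOH) used in back-titration = 0.03616 × 0.3928 = 0.01420 mol
From the 1:2 ratio, n(H2SO4) left over = 1/2 × 0.01420 = 7.102 × 10^-3 mol
n(H2SO4) consumed by analyte = 0.08231 − 7.102 × 10^-3 = 0.07521 mol
n(ZnO) = 0.07521 mol (1:1 ratio)
mass of ZnO = 0.07521 × 81.38 = 6.120 g
% ZnO = 6.120 / 8.668 × 100 = 70.61 %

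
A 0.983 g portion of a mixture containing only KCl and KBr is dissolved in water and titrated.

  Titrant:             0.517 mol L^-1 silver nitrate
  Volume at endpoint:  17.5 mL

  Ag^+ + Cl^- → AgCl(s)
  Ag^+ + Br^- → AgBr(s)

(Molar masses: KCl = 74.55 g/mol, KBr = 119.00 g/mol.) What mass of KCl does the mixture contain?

0.157 g

n(AgNO3) = 0.0175 × 0.517 = 9.05 × 10^-3 mol
Let x = n(KCl), y = n(KBr).
Titrant: 1x + 1y = 9.05 × 10^-3;  mass: 74.55x + 119.00y = 0.983
Solving, x = 2.11 × 10^-3 mol, y = 6.94 × 10^-3 mol
mass of KCl = 2.11 × 10^-3 × 74.55 = 0.157 g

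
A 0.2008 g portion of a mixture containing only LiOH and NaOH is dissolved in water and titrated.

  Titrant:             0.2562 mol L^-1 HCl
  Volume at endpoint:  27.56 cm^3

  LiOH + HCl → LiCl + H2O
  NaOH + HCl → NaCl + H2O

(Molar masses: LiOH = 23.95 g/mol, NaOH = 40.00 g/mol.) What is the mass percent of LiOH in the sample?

n(HCl) = 0.02756 × 0.2562 = 7.061 × 10^-3 mol
Let x = n(LiOH), y = n(NaOH).
Titrant: 1x + 1y = 7.061 × 10^-3;  mass: 23.95x + 40.00y = 0.2008
Solving, x = 5.086 × 10^-3 mol, y = 1.975 × 10^-3 mol
mass of LiOH = 5.086 × 10^-3 × 23.95 = 0.1218 g
% LiOH = 0.1218 / 0.2008 × 100 = 60.67 %

60.67 %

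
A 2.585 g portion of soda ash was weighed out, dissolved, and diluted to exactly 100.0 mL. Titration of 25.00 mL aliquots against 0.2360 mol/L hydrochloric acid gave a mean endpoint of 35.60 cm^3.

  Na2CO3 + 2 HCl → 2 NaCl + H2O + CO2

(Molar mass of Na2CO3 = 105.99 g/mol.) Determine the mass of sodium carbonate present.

n(HCl) per titration = 0.03560 × 0.2360 = 8.402 × 10^-3 mol
From the 1:2 ratio, n(Na2CO3) in each aliquot = 1/2 × 8.402 × 10^-3 = 4.201 × 10^-3 mol
n(Na2CO3) in the whole flask = 4.201 × 10^-3 × 100.0/25.00 = 0.01680 mol
mass of Na2CO3 = 0.01680 × 105.99 = 1.781 g

1.781 g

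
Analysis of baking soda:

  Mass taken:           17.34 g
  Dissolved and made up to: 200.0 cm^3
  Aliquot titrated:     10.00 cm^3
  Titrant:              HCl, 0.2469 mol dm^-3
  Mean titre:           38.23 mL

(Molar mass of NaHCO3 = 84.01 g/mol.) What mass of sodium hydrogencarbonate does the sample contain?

NaHCO3 + HCl → NaCl + H2O + CO2
n(HCl) per titration = 0.03823 × 0.2469 = 9.439 × 10^-3 mol
n(NaHCO3) in each aliquot = 9.439 × 10^-3 mol (1:1 ratio)
n(NaHCO3) in the whole flask = 9.439 × 10^-3 × 200.0/10.00 = 0.1888 mol
mass of NaHCO3 = 0.1888 × 84.01 = 15.86 g

15.86 g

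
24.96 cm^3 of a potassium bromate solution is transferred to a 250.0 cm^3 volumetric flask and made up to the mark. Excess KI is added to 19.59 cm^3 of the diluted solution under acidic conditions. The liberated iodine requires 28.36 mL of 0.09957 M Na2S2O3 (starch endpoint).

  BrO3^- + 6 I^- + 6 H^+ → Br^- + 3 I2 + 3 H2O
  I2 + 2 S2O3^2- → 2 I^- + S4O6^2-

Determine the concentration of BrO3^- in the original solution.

0.2406 M

n(S2O3^2-) = 0.02836 × 0.09957 = 2.824 × 10^-3 mol
n(I2) = n(S2O3^2-)/2 = 1.412 × 10^-3 mol
From the 1:3 ratio, n(BrO3^-) in the aliquot = 1/3 × 1.412 × 10^-3 = 4.706 × 10^-4 mol
[BrO3^-]_dilute = 4.706 × 10^-4 / 0.01959 = 0.02402 mol/L
[BrO3^-]_original = 0.02402 × 250.0/24.96 = 0.2406 mol/L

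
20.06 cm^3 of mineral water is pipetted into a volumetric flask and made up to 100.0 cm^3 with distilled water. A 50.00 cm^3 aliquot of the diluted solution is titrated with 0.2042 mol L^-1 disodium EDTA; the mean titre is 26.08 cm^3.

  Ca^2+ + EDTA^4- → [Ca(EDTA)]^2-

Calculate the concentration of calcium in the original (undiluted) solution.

0.5310 mol/L

n(EDTA) = 0.02608 × 0.2042 = 5.326 × 10^-3 mol
n(Ca2+) in the aliquot = 5.326 × 10^-3 mol (1:1 ratio)
[Ca2+]_dilute = 5.326 × 10^-3 / 0.05000 = 0.1065 mol/L
Dilution factor = 100.0 / 20.06 = 4.985
[Ca2+]_stock = 0.1065 × 4.985 = 0.5310 mol/L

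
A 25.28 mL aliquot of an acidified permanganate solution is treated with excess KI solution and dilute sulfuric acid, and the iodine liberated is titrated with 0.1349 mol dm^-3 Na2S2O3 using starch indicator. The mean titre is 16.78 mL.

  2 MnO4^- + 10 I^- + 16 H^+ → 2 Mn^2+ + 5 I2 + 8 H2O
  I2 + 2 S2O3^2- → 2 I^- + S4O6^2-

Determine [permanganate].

0.01791 mol/L

n(S2O3^2-) = 0.01678 × 0.1349 = 2.264 × 10^-3 mol
n(I2) = n(S2O3^2-)/2 = 1.132 × 10^-3 mol
From the 2:5 ratio, n(MnO4^-) in the aliquot = 2/5 × 1.132 × 10^-3 = 4.527 × 10^-4 mol
[MnO4^-] = 4.527 × 10^-4 / 0.02528 = 0.01791 mol/L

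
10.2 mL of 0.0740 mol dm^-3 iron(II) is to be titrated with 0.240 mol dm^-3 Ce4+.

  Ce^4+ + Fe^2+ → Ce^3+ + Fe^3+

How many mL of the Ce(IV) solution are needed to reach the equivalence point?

3.14 mL

n(Fe2+) = 0.0102 L × 0.0740 mol/L = 7.55 × 10^-4 mol
n(Ce4+) = 7.55 × 10^-4 mol (1:1 stoichiometry)
V(Ce4+) = 7.55 × 10^-4 mol / 0.240 mol/L = 0.00314 L = 3.14 mL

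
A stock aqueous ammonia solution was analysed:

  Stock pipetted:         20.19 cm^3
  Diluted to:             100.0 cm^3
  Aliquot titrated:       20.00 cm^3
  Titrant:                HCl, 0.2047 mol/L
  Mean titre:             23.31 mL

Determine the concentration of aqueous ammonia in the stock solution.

NH3 + HCl → NH4Cl
n(HCl) = 0.02331 × 0.2047 = 4.772 × 10^-3 mol
n(NH3) in the aliquot = 4.772 × 10^-3 mol (1:1 ratio)
[NH3]_dilute = 4.772 × 10^-3 / 0.02000 = 0.2386 mol/L
Dilution factor = 100.0 / 20.19 = 4.953
[NH3]_stock = 0.2386 × 4.953 = 1.182 mol/L

1.182 mol/L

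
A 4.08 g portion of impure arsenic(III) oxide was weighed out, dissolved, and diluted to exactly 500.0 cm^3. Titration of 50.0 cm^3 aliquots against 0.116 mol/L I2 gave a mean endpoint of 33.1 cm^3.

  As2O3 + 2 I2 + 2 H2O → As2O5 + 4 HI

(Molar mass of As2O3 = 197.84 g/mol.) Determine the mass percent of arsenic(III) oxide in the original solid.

93.1 %

n(I2) per titration = 0.0331 × 0.116 = 3.84 × 10^-3 mol
From the 1:2 ratio, n(As2O3) in each aliquot = 1/2 × 3.84 × 10^-3 = 1.92 × 10^-3 mol
n(As2O3) in the whole flask = 1.92 × 10^-3 × 500.0/50.0 = 0.0192 mol
mass of As2O3 = 0.0192 × 197.84 = 3.80 g
% As2O3 = 3.80 / 4.08 × 100 = 93.1 %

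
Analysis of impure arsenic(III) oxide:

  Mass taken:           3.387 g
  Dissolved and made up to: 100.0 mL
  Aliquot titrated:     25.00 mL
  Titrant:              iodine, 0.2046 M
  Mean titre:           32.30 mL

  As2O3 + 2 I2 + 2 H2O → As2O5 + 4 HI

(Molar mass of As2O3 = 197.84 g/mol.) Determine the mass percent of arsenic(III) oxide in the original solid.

77.20 %

n(I2) per titration = 0.03230 × 0.2046 = 6.609 × 10^-3 mol
From the 1:2 ratio, n(As2O3) in each aliquot = 1/2 × 6.609 × 10^-3 = 3.304 × 10^-3 mol
n(As2O3) in the whole flask = 3.304 × 10^-3 × 100.0/25.00 = 0.01322 mol
mass of As2O3 = 0.01322 × 197.84 = 2.615 g
% As2O3 = 2.615 / 3.387 × 100 = 77.20 %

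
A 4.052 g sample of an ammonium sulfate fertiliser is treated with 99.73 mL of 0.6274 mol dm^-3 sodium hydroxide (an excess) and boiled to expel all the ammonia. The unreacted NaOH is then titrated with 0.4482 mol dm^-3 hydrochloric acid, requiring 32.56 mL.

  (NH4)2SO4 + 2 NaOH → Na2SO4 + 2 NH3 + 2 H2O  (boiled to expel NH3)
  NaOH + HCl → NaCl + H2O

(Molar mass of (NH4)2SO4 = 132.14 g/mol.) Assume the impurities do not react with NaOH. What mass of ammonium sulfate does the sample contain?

3.170 g

n(NaOH) added = 0.09973 × 0.6274 = 0.06257 mol
n(HCl) used in back-titration = 0.03256 × 0.4482 = 0.01459 mol
n(NaOH) left over = 0.01459 mol (1:1 ratio)
n(NaOH) consumed by analyte = 0.06257 − 0.01459 = 0.04798 mol
From the 1:2 ratio, n((NH4)2SO4) = 1/2 × 0.04798 = 0.02399 mol
mass of (NH4)2SO4 = 0.02399 × 132.14 = 3.170 g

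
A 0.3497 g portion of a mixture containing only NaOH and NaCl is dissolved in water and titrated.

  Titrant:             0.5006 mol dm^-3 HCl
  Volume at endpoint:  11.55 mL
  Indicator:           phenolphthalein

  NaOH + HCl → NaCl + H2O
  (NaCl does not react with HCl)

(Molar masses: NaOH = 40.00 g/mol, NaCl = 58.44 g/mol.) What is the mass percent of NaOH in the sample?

66.14 %

n(HCl) = 0.01155 × 0.5006 = 5.782 × 10^-3 mol
Let x = n(NaOH), y = n(NaCl).
Titrant: 1x = 5.782 × 10^-3;  mass: 40.00x + 58.44y = 0.3497
Solving, x = 5.782 × 10^-3 mol, y = 2.026 × 10^-3 mol
mass of NaOH = 5.782 × 10^-3 × 40.00 = 0.2313 g
% NaOH = 0.2313 / 0.3497 × 100 = 66.14 %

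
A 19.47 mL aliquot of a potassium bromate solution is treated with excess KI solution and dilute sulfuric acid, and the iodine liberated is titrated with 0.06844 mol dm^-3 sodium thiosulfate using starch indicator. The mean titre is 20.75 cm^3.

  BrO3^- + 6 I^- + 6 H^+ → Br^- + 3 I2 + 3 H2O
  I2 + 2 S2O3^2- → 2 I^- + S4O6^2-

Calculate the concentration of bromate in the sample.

n(S2O3^2-) = 0.02075 × 0.06844 = 1.420 × 10^-3 mol
n(I2) = n(S2O3^2-)/2 = 7.101 × 10^-4 mol
From the 1:3 ratio, n(BrO3^-) in the aliquot = 1/3 × 7.101 × 10^-4 = 2.367 × 10^-4 mol
[BrO3^-] = 2.367 × 10^-4 / 0.01947 = 0.01216 mol/L

0.01216 mol/L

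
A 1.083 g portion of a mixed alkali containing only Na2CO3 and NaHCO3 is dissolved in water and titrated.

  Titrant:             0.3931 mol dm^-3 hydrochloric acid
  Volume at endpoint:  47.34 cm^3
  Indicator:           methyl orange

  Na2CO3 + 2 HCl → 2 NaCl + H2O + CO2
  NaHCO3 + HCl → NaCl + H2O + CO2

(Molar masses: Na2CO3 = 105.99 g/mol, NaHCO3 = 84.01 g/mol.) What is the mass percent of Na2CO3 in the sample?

75.79 %

n(HCl) = 0.04734 × 0.3931 = 0.01861 mol
Let x = n(Na2CO3), y = n(NaHCO3).
Titrant: 2x + 1y = 0.01861;  mass: 105.99x + 84.01y = 1.083
Solving, x = 7.744 × 10^-3 mol, y = 3.121 × 10^-3 mol
mass of Na2CO3 = 7.744 × 10^-3 × 105.99 = 0.8208 g
% Na2CO3 = 0.8208 / 1.083 × 100 = 75.79 %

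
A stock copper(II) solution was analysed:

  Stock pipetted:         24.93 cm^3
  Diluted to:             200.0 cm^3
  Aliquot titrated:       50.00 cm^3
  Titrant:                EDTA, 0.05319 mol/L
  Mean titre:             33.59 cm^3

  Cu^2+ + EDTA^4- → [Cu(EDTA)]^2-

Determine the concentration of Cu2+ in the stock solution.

0.2867 mol/L

n(EDTA) = 0.03359 × 0.05319 = 1.787 × 10^-3 mol
n(Cu2+) in the aliquot = 1.787 × 10^-3 mol (1:1 ratio)
[Cu2+]_dilute = 1.787 × 10^-3 / 0.05000 = 0.03573 mol/L
Dilution factor = 200.0 / 24.93 = 8.022
[Cu2+]_stock = 0.03573 × 8.022 = 0.2867 mol/L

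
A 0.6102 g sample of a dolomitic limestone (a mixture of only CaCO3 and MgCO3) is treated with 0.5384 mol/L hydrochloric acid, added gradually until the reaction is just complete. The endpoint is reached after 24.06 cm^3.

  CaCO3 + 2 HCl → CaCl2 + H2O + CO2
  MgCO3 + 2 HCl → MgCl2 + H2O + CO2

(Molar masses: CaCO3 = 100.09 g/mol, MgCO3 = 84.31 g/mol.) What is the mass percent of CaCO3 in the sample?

n(HCl) = 0.02406 × 0.5384 = 0.01295 mol
Let x = n(CaCO3), y = n(MgCO3).
Titrant: 2x + 2y = 0.01295;  mass: 100.09x + 84.31y = 0.6102
Solving, x = 4.064 × 10^-3 mol, y = 2.413 × 10^-3 mol
mass of CaCO3 = 4.064 × 10^-3 × 100.09 = 0.4068 g
% CaCO3 = 0.4068 / 0.6102 × 100 = 66.66 %

66.66 %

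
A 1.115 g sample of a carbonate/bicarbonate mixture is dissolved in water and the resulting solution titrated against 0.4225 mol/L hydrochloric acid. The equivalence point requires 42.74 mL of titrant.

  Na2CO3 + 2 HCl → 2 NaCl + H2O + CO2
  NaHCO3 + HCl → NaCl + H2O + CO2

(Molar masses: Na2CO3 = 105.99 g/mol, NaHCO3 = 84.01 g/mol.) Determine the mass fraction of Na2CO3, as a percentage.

n(HCl) = 0.04274 × 0.4225 = 0.01806 mol
Let x = n(Na2CO3), y = n(NaHCO3).
Titrant: 2x + 1y = 0.01806;  mass: 105.99x + 84.01y = 1.115
Solving, x = 6.481 × 10^-3 mol, y = 5.095 × 10^-3 mol
mass of Na2CO3 = 6.481 × 10^-3 × 105.99 = 0.6869 g
% Na2CO3 = 0.6869 / 1.115 × 100 = 61.61 %

61.61 %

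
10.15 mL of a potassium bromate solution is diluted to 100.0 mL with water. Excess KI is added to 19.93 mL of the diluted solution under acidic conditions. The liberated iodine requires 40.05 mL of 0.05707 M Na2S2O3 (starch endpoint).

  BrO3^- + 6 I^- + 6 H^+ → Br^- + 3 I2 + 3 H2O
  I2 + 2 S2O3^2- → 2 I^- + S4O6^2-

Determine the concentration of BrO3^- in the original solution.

n(S2O3^2-) = 0.04005 × 0.05707 = 2.286 × 10^-3 mol
n(I2) = n(S2O3^2-)/2 = 1.143 × 10^-3 mol
From the 1:3 ratio, n(BrO3^-) in the aliquot = 1/3 × 1.143 × 10^-3 = 3.809 × 10^-4 mol
[BrO3^-]_dilute = 3.809 × 10^-4 / 0.01993 = 0.01911 mol/L
[BrO3^-]_original = 0.01911 × 100.0/10.15 = 0.1883 mol/L

0.1883 M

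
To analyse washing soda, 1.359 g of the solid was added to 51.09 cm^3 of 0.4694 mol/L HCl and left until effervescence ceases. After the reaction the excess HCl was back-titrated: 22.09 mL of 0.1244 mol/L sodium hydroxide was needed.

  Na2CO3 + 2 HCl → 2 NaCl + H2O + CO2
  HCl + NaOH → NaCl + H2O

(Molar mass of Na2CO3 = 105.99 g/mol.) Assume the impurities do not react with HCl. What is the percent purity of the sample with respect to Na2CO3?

82.80 %

n(HCl) added = 0.05109 × 0.4694 = 0.02398 mol
n(NaOH) used in back-titration = 0.02209 × 0.1244 = 2.748 × 10^-3 mol
n(HCl) left over = 2.748 × 10^-3 mol (1:1 ratio)
n(HCl) consumed by analyte = 0.02398 − 2.748 × 10^-3 = 0.02123 mol
From the 1:2 ratio, n(Na2CO3) = 1/2 × 0.02123 = 0.01062 mol
mass of Na2CO3 = 0.01062 × 105.99 = 1.125 g
% Na2CO3 = 1.125 / 1.359 × 100 = 82.80 %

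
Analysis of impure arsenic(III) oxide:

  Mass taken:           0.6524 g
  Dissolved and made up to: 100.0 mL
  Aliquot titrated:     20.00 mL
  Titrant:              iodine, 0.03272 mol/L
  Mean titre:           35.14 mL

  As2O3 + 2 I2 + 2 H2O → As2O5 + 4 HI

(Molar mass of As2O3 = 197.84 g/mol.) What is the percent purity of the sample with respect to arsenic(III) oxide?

n(I2) per titration = 0.03514 × 0.03272 = 1.150 × 10^-3 mol
From the 1:2 ratio, n(As2O3) in each aliquot = 1/2 × 1.150 × 10^-3 = 5.749 × 10^-4 mol
n(As2O3) in the whole flask = 5.749 × 10^-4 × 100.0/20.00 = 2.874 × 10^-3 mol
mass of As2O3 = 2.874 × 10^-3 × 197.84 = 0.5687 g
% As2O3 = 0.5687 / 0.6524 × 100 = 87.17 %

87.17 %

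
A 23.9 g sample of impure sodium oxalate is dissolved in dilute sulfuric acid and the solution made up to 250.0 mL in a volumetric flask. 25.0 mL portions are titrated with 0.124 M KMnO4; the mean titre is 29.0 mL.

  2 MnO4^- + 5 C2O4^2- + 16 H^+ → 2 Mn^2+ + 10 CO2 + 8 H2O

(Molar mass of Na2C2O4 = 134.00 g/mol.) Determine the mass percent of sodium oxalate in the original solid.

50.4 %

n(KMnO4) per titration = 0.0290 × 0.124 = 3.60 × 10^-3 mol
From the 5:2 ratio, n(Na2C2O4) in each aliquot = 5/2 × 3.60 × 10^-3 = 8.99 × 10^-3 mol
n(Na2C2O4) in the whole flask = 8.99 × 10^-3 × 250.0/25.0 = 0.0899 mol
mass of Na2C2O4 = 0.0899 × 134.00 = 12.0 g
% Na2C2O4 = 12.0 / 23.9 × 100 = 50.4 %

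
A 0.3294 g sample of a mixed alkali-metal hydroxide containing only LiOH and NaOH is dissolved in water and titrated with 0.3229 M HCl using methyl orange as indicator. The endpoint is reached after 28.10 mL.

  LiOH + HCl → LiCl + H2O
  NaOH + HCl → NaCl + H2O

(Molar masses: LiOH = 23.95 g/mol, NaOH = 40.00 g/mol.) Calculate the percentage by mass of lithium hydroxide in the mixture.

15.19 %

n(HCl) = 0.02810 × 0.3229 = 9.073 × 10^-3 mol
Let x = n(LiOH), y = n(NaOH).
Titrant: 1x + 1y = 9.073 × 10^-3;  mass: 23.95x + 40.00y = 0.3294
Solving, x = 2.090 × 10^-3 mol, y = 6.984 × 10^-3 mol
mass of LiOH = 2.090 × 10^-3 × 23.95 = 0.05005 g
% LiOH = 0.05005 / 0.3294 × 100 = 15.19 %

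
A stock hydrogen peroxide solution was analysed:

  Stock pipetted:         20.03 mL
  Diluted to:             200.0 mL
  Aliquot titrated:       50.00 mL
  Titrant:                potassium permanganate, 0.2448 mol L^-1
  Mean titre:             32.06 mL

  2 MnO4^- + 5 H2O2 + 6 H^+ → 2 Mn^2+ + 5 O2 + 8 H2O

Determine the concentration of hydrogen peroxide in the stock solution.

3.918 mol/L

n(KMnO4) = 0.03206 × 0.2448 = 7.848 × 10^-3 mol
From the 5:2 ratio, n(H2O2) in the aliquot = 5/2 × 7.848 × 10^-3 = 0.01962 mol
[H2O2]_dilute = 0.01962 / 0.05000 = 0.3924 mol/L
Dilution factor = 200.0 / 20.03 = 9.985
[H2O2]_stock = 0.3924 × 9.985 = 3.918 mol/L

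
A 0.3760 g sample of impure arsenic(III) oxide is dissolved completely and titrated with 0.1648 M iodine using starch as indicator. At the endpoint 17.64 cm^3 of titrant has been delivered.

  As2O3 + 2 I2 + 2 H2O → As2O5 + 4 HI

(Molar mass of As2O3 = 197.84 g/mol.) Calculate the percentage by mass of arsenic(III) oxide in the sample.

n(I2) = 0.01764 L × 0.1648 mol/L = 2.907 × 10^-3 mol
From the 1:2 ratio, n(As2O3) = 1/2 × 2.907 × 10^-3 = 1.454 × 10^-3 mol
mass of As2O3 = 1.454 × 10^-3 × 197.84 g/mol = 0.2876 g
% As2O3 = 0.2876 / 0.3760 × 100 = 76.48 %

76.48 %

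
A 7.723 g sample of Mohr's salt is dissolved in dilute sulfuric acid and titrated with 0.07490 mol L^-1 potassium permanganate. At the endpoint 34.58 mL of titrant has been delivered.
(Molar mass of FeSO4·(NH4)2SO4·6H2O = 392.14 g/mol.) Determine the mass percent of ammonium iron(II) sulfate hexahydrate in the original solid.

MnO4^- + 5 Fe^2+ + 8 H^+ → Mn^2+ + 5 Fe^3+ + 4 H2O
n(KMnO4) = 0.03458 L × 0.07490 mol/L = 2.590 × 10^-3 mol
From the 5:1 ratio, n(FeSO4·(NH4)2SO4·6H2O) = 5/1 × 2.590 × 10^-3 = 0.01295 mol
mass of FeSO4·(NH4)2SO4·6H2O = 0.01295 × 392.14 g/mol = 5.078 g
% FeSO4·(NH4)2SO4·6H2O = 5.078 / 7.723 × 100 = 65.76 %

65.76 %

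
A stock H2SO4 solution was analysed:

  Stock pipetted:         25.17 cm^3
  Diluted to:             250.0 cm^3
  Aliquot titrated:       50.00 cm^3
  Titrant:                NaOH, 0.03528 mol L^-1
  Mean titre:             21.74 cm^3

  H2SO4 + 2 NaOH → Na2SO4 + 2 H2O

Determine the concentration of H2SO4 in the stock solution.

n(NaOH) = 0.02174 × 0.03528 = 7.670 × 10^-4 mol
From the 1:2 ratio, n(H2SO4) in the aliquot = 1/2 × 7.670 × 10^-4 = 3.835 × 10^-4 mol
[H2SO4]_dilute = 3.835 × 10^-4 / 0.05000 = 0.007670 mol/L
Dilution factor = 250.0 / 25.17 = 9.932
[H2SO4]_stock = 0.007670 × 9.932 = 0.07618 mol/L

0.07618 mol/L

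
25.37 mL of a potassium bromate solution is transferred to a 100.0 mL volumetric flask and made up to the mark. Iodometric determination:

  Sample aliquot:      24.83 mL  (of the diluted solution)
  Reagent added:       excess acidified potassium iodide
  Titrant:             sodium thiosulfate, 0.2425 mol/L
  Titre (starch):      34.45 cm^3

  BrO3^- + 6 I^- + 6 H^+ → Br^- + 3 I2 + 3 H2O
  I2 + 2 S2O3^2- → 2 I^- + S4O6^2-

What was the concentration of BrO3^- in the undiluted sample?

0.2210 mol/L

n(S2O3^2-) = 0.03445 × 0.2425 = 8.354 × 10^-3 mol
n(I2) = n(S2O3^2-)/2 = 4.177 × 10^-3 mol
From the 1:3 ratio, n(BrO3^-) in the aliquot = 1/3 × 4.177 × 10^-3 = 1.392 × 10^-3 mol
[BrO3^-]_dilute = 1.392 × 10^-3 / 0.02483 = 0.05608 mol/L
[BrO3^-]_original = 0.05608 × 100.0/25.37 = 0.2210 mol/L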